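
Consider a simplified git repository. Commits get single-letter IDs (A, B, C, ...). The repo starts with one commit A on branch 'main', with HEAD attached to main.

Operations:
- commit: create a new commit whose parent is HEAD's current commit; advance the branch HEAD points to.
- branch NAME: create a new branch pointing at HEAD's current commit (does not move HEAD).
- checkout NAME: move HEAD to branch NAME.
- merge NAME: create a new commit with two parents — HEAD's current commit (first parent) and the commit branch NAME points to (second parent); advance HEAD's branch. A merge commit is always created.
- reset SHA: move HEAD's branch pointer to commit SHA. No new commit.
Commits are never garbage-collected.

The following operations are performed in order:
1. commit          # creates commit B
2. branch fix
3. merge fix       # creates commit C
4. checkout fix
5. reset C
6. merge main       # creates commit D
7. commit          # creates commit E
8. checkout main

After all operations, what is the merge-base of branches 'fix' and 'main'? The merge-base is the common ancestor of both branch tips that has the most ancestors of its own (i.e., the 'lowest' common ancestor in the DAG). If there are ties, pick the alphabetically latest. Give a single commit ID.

After op 1 (commit): HEAD=main@B [main=B]
After op 2 (branch): HEAD=main@B [fix=B main=B]
After op 3 (merge): HEAD=main@C [fix=B main=C]
After op 4 (checkout): HEAD=fix@B [fix=B main=C]
After op 5 (reset): HEAD=fix@C [fix=C main=C]
After op 6 (merge): HEAD=fix@D [fix=D main=C]
After op 7 (commit): HEAD=fix@E [fix=E main=C]
After op 8 (checkout): HEAD=main@C [fix=E main=C]
ancestors(fix=E): ['A', 'B', 'C', 'D', 'E']
ancestors(main=C): ['A', 'B', 'C']
common: ['A', 'B', 'C']

Answer: C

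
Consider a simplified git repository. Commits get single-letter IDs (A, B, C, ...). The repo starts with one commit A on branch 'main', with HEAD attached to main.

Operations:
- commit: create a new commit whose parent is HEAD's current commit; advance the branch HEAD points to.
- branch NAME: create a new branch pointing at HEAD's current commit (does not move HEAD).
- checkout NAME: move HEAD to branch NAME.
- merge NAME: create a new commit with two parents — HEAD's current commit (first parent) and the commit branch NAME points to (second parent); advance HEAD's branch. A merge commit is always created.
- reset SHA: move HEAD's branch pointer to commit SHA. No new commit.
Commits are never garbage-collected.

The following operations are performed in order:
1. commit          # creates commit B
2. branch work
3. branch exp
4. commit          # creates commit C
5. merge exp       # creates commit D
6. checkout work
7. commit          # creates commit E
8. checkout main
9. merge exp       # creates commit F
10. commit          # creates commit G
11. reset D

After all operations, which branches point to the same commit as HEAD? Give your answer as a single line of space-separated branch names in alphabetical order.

Answer: main

Derivation:
After op 1 (commit): HEAD=main@B [main=B]
After op 2 (branch): HEAD=main@B [main=B work=B]
After op 3 (branch): HEAD=main@B [exp=B main=B work=B]
After op 4 (commit): HEAD=main@C [exp=B main=C work=B]
After op 5 (merge): HEAD=main@D [exp=B main=D work=B]
After op 6 (checkout): HEAD=work@B [exp=B main=D work=B]
After op 7 (commit): HEAD=work@E [exp=B main=D work=E]
After op 8 (checkout): HEAD=main@D [exp=B main=D work=E]
After op 9 (merge): HEAD=main@F [exp=B main=F work=E]
After op 10 (commit): HEAD=main@G [exp=B main=G work=E]
After op 11 (reset): HEAD=main@D [exp=B main=D work=E]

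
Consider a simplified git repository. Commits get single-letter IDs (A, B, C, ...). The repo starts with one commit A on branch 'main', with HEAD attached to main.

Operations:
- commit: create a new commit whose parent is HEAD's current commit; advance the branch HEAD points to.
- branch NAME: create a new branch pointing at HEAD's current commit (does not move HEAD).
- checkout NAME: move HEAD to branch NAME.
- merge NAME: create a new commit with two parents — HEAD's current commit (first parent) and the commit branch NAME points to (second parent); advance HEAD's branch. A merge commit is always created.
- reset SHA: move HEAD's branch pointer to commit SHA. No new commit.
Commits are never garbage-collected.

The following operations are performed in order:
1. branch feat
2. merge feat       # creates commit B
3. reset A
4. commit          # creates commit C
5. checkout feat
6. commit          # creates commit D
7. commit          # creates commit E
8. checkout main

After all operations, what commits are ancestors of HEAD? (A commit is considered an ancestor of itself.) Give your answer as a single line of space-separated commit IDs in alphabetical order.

After op 1 (branch): HEAD=main@A [feat=A main=A]
After op 2 (merge): HEAD=main@B [feat=A main=B]
After op 3 (reset): HEAD=main@A [feat=A main=A]
After op 4 (commit): HEAD=main@C [feat=A main=C]
After op 5 (checkout): HEAD=feat@A [feat=A main=C]
After op 6 (commit): HEAD=feat@D [feat=D main=C]
After op 7 (commit): HEAD=feat@E [feat=E main=C]
After op 8 (checkout): HEAD=main@C [feat=E main=C]

Answer: A C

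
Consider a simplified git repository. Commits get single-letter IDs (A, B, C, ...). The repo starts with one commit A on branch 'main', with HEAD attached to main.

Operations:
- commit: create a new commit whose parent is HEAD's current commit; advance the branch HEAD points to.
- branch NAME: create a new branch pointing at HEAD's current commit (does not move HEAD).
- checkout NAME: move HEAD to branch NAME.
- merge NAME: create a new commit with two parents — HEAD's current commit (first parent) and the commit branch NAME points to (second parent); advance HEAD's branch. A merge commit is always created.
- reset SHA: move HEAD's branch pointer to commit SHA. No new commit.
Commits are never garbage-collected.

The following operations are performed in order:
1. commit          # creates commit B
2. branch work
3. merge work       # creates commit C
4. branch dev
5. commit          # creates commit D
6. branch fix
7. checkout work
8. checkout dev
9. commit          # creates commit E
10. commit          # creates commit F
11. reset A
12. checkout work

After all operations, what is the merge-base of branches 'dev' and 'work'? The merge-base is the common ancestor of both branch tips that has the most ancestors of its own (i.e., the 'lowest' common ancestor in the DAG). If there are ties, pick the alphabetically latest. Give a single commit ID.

After op 1 (commit): HEAD=main@B [main=B]
After op 2 (branch): HEAD=main@B [main=B work=B]
After op 3 (merge): HEAD=main@C [main=C work=B]
After op 4 (branch): HEAD=main@C [dev=C main=C work=B]
After op 5 (commit): HEAD=main@D [dev=C main=D work=B]
After op 6 (branch): HEAD=main@D [dev=C fix=D main=D work=B]
After op 7 (checkout): HEAD=work@B [dev=C fix=D main=D work=B]
After op 8 (checkout): HEAD=dev@C [dev=C fix=D main=D work=B]
After op 9 (commit): HEAD=dev@E [dev=E fix=D main=D work=B]
After op 10 (commit): HEAD=dev@F [dev=F fix=D main=D work=B]
After op 11 (reset): HEAD=dev@A [dev=A fix=D main=D work=B]
After op 12 (checkout): HEAD=work@B [dev=A fix=D main=D work=B]
ancestors(dev=A): ['A']
ancestors(work=B): ['A', 'B']
common: ['A']

Answer: A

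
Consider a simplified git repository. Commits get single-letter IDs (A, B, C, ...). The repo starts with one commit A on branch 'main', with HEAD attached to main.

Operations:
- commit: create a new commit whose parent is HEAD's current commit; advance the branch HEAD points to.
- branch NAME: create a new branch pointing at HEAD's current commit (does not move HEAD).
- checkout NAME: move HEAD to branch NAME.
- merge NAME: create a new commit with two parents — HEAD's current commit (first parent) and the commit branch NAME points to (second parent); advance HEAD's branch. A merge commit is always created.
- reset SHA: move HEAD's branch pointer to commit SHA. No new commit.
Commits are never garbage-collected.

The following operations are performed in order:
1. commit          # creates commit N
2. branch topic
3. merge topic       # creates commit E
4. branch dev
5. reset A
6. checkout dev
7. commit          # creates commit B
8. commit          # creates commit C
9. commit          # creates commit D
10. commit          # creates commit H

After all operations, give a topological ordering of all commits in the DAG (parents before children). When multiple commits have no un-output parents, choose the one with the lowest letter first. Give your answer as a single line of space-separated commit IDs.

After op 1 (commit): HEAD=main@N [main=N]
After op 2 (branch): HEAD=main@N [main=N topic=N]
After op 3 (merge): HEAD=main@E [main=E topic=N]
After op 4 (branch): HEAD=main@E [dev=E main=E topic=N]
After op 5 (reset): HEAD=main@A [dev=E main=A topic=N]
After op 6 (checkout): HEAD=dev@E [dev=E main=A topic=N]
After op 7 (commit): HEAD=dev@B [dev=B main=A topic=N]
After op 8 (commit): HEAD=dev@C [dev=C main=A topic=N]
After op 9 (commit): HEAD=dev@D [dev=D main=A topic=N]
After op 10 (commit): HEAD=dev@H [dev=H main=A topic=N]
commit A: parents=[]
commit B: parents=['E']
commit C: parents=['B']
commit D: parents=['C']
commit E: parents=['N', 'N']
commit H: parents=['D']
commit N: parents=['A']

Answer: A N E B C D H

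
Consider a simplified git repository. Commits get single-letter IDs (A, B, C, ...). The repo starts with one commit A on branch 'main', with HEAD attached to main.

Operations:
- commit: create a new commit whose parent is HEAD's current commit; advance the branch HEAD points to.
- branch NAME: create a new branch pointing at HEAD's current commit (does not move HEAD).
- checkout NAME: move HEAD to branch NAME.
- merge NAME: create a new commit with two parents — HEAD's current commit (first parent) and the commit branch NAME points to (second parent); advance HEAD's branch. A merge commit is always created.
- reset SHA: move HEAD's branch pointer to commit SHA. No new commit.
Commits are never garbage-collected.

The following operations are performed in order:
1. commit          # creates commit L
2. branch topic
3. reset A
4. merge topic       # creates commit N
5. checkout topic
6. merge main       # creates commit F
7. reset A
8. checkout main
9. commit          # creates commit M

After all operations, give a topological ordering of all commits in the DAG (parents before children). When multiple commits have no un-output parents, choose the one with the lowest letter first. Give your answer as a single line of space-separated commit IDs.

After op 1 (commit): HEAD=main@L [main=L]
After op 2 (branch): HEAD=main@L [main=L topic=L]
After op 3 (reset): HEAD=main@A [main=A topic=L]
After op 4 (merge): HEAD=main@N [main=N topic=L]
After op 5 (checkout): HEAD=topic@L [main=N topic=L]
After op 6 (merge): HEAD=topic@F [main=N topic=F]
After op 7 (reset): HEAD=topic@A [main=N topic=A]
After op 8 (checkout): HEAD=main@N [main=N topic=A]
After op 9 (commit): HEAD=main@M [main=M topic=A]
commit A: parents=[]
commit F: parents=['L', 'N']
commit L: parents=['A']
commit M: parents=['N']
commit N: parents=['A', 'L']

Answer: A L N F M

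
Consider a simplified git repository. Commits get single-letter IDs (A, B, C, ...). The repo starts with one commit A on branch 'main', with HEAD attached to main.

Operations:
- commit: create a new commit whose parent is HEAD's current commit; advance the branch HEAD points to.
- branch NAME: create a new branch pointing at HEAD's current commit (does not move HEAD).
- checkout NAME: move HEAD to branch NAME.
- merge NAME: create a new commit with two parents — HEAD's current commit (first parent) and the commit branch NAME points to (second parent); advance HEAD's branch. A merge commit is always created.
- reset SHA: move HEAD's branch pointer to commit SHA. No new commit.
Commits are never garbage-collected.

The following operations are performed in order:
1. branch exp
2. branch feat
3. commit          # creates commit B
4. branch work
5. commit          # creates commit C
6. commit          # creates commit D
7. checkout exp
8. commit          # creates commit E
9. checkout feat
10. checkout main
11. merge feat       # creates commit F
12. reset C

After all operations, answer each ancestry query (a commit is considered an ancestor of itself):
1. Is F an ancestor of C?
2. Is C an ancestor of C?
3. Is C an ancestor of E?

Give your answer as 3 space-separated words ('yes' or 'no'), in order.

After op 1 (branch): HEAD=main@A [exp=A main=A]
After op 2 (branch): HEAD=main@A [exp=A feat=A main=A]
After op 3 (commit): HEAD=main@B [exp=A feat=A main=B]
After op 4 (branch): HEAD=main@B [exp=A feat=A main=B work=B]
After op 5 (commit): HEAD=main@C [exp=A feat=A main=C work=B]
After op 6 (commit): HEAD=main@D [exp=A feat=A main=D work=B]
After op 7 (checkout): HEAD=exp@A [exp=A feat=A main=D work=B]
After op 8 (commit): HEAD=exp@E [exp=E feat=A main=D work=B]
After op 9 (checkout): HEAD=feat@A [exp=E feat=A main=D work=B]
After op 10 (checkout): HEAD=main@D [exp=E feat=A main=D work=B]
After op 11 (merge): HEAD=main@F [exp=E feat=A main=F work=B]
After op 12 (reset): HEAD=main@C [exp=E feat=A main=C work=B]
ancestors(C) = {A,B,C}; F in? no
ancestors(C) = {A,B,C}; C in? yes
ancestors(E) = {A,E}; C in? no

Answer: no yes no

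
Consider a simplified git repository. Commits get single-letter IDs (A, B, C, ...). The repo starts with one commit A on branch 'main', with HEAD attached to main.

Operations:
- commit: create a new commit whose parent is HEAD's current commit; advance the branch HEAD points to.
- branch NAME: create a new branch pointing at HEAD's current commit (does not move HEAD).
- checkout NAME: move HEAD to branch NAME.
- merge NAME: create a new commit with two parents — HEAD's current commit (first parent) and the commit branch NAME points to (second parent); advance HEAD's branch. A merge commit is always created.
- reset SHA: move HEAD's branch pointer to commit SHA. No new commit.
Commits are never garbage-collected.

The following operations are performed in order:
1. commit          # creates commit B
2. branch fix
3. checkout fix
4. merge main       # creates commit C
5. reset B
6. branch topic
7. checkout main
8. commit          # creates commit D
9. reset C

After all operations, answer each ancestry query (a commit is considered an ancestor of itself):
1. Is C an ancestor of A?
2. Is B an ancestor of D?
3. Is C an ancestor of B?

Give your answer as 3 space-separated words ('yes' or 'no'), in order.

After op 1 (commit): HEAD=main@B [main=B]
After op 2 (branch): HEAD=main@B [fix=B main=B]
After op 3 (checkout): HEAD=fix@B [fix=B main=B]
After op 4 (merge): HEAD=fix@C [fix=C main=B]
After op 5 (reset): HEAD=fix@B [fix=B main=B]
After op 6 (branch): HEAD=fix@B [fix=B main=B topic=B]
After op 7 (checkout): HEAD=main@B [fix=B main=B topic=B]
After op 8 (commit): HEAD=main@D [fix=B main=D topic=B]
After op 9 (reset): HEAD=main@C [fix=B main=C topic=B]
ancestors(A) = {A}; C in? no
ancestors(D) = {A,B,D}; B in? yes
ancestors(B) = {A,B}; C in? no

Answer: no yes no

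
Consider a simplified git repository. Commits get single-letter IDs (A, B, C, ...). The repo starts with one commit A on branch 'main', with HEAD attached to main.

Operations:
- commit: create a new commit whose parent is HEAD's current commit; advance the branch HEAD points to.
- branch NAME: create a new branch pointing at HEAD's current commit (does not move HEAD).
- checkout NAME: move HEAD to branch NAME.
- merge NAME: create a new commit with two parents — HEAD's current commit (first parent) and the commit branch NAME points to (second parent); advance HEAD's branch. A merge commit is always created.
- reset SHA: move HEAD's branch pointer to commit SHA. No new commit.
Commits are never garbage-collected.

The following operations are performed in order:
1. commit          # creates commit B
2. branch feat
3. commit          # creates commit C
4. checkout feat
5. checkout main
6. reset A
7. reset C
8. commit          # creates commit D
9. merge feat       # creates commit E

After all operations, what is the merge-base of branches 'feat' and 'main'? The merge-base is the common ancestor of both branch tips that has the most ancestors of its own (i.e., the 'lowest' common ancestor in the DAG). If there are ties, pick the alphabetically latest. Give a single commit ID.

Answer: B

Derivation:
After op 1 (commit): HEAD=main@B [main=B]
After op 2 (branch): HEAD=main@B [feat=B main=B]
After op 3 (commit): HEAD=main@C [feat=B main=C]
After op 4 (checkout): HEAD=feat@B [feat=B main=C]
After op 5 (checkout): HEAD=main@C [feat=B main=C]
After op 6 (reset): HEAD=main@A [feat=B main=A]
After op 7 (reset): HEAD=main@C [feat=B main=C]
After op 8 (commit): HEAD=main@D [feat=B main=D]
After op 9 (merge): HEAD=main@E [feat=B main=E]
ancestors(feat=B): ['A', 'B']
ancestors(main=E): ['A', 'B', 'C', 'D', 'E']
common: ['A', 'B']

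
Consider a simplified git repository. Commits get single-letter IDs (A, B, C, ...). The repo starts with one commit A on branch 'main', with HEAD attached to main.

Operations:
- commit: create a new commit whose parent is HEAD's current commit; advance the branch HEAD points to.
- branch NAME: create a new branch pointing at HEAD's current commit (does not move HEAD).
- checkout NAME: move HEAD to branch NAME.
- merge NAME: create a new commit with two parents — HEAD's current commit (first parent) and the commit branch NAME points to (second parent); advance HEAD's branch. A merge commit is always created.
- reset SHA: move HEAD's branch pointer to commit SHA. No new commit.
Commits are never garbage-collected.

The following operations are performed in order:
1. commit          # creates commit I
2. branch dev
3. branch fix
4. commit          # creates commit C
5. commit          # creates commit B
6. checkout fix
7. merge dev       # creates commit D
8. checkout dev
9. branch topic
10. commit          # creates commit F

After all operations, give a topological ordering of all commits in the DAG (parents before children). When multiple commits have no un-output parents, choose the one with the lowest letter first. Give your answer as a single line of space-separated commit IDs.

After op 1 (commit): HEAD=main@I [main=I]
After op 2 (branch): HEAD=main@I [dev=I main=I]
After op 3 (branch): HEAD=main@I [dev=I fix=I main=I]
After op 4 (commit): HEAD=main@C [dev=I fix=I main=C]
After op 5 (commit): HEAD=main@B [dev=I fix=I main=B]
After op 6 (checkout): HEAD=fix@I [dev=I fix=I main=B]
After op 7 (merge): HEAD=fix@D [dev=I fix=D main=B]
After op 8 (checkout): HEAD=dev@I [dev=I fix=D main=B]
After op 9 (branch): HEAD=dev@I [dev=I fix=D main=B topic=I]
After op 10 (commit): HEAD=dev@F [dev=F fix=D main=B topic=I]
commit A: parents=[]
commit B: parents=['C']
commit C: parents=['I']
commit D: parents=['I', 'I']
commit F: parents=['I']
commit I: parents=['A']

Answer: A I C B D F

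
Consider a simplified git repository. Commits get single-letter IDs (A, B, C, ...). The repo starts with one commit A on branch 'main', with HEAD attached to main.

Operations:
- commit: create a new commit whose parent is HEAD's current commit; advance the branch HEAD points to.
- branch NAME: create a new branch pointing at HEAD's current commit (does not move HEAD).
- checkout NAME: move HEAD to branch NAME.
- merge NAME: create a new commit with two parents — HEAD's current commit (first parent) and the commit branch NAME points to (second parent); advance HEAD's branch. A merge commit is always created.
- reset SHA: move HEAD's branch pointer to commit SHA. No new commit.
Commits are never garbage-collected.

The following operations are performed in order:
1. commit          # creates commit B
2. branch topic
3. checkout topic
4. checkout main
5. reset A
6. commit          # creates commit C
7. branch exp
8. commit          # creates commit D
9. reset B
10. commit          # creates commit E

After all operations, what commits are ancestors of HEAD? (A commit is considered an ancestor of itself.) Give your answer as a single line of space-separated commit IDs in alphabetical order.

After op 1 (commit): HEAD=main@B [main=B]
After op 2 (branch): HEAD=main@B [main=B topic=B]
After op 3 (checkout): HEAD=topic@B [main=B topic=B]
After op 4 (checkout): HEAD=main@B [main=B topic=B]
After op 5 (reset): HEAD=main@A [main=A topic=B]
After op 6 (commit): HEAD=main@C [main=C topic=B]
After op 7 (branch): HEAD=main@C [exp=C main=C topic=B]
After op 8 (commit): HEAD=main@D [exp=C main=D topic=B]
After op 9 (reset): HEAD=main@B [exp=C main=B topic=B]
After op 10 (commit): HEAD=main@E [exp=C main=E topic=B]

Answer: A B E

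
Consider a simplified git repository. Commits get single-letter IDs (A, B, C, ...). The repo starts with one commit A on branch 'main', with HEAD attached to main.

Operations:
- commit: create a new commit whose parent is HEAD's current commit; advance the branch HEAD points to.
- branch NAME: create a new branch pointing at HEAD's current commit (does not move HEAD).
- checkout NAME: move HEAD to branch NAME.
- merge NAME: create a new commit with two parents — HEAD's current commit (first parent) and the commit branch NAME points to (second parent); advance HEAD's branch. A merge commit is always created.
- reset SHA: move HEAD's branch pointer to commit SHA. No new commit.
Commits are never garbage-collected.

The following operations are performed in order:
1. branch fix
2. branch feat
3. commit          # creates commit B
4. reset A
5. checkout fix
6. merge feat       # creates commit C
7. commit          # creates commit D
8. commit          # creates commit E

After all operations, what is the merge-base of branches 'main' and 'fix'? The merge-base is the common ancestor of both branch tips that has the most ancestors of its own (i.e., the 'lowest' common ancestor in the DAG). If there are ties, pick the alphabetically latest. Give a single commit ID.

After op 1 (branch): HEAD=main@A [fix=A main=A]
After op 2 (branch): HEAD=main@A [feat=A fix=A main=A]
After op 3 (commit): HEAD=main@B [feat=A fix=A main=B]
After op 4 (reset): HEAD=main@A [feat=A fix=A main=A]
After op 5 (checkout): HEAD=fix@A [feat=A fix=A main=A]
After op 6 (merge): HEAD=fix@C [feat=A fix=C main=A]
After op 7 (commit): HEAD=fix@D [feat=A fix=D main=A]
After op 8 (commit): HEAD=fix@E [feat=A fix=E main=A]
ancestors(main=A): ['A']
ancestors(fix=E): ['A', 'C', 'D', 'E']
common: ['A']

Answer: A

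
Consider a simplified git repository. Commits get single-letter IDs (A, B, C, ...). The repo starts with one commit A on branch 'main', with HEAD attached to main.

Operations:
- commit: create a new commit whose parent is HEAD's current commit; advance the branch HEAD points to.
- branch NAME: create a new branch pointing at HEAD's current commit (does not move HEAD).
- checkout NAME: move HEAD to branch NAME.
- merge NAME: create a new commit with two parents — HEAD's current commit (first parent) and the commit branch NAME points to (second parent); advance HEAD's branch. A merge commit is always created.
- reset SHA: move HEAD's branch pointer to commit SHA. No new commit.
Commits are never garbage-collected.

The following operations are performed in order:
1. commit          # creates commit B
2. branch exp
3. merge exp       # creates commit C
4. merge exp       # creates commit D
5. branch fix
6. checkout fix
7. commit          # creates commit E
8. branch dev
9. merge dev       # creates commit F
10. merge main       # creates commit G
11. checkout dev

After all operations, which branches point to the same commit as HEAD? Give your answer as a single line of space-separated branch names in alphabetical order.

After op 1 (commit): HEAD=main@B [main=B]
After op 2 (branch): HEAD=main@B [exp=B main=B]
After op 3 (merge): HEAD=main@C [exp=B main=C]
After op 4 (merge): HEAD=main@D [exp=B main=D]
After op 5 (branch): HEAD=main@D [exp=B fix=D main=D]
After op 6 (checkout): HEAD=fix@D [exp=B fix=D main=D]
After op 7 (commit): HEAD=fix@E [exp=B fix=E main=D]
After op 8 (branch): HEAD=fix@E [dev=E exp=B fix=E main=D]
After op 9 (merge): HEAD=fix@F [dev=E exp=B fix=F main=D]
After op 10 (merge): HEAD=fix@G [dev=E exp=B fix=G main=D]
After op 11 (checkout): HEAD=dev@E [dev=E exp=B fix=G main=D]

Answer: dev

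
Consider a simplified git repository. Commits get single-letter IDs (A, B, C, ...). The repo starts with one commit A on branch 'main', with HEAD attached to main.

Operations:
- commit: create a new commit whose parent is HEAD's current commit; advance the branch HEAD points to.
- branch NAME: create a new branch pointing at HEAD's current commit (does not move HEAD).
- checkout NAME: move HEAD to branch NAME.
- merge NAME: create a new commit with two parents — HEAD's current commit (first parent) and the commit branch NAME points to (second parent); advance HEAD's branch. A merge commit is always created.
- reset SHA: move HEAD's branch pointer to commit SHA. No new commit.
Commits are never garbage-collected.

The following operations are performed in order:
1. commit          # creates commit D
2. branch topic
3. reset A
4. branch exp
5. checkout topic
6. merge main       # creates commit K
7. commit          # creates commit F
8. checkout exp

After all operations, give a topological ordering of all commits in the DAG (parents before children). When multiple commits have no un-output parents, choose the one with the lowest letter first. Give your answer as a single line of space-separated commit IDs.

After op 1 (commit): HEAD=main@D [main=D]
After op 2 (branch): HEAD=main@D [main=D topic=D]
After op 3 (reset): HEAD=main@A [main=A topic=D]
After op 4 (branch): HEAD=main@A [exp=A main=A topic=D]
After op 5 (checkout): HEAD=topic@D [exp=A main=A topic=D]
After op 6 (merge): HEAD=topic@K [exp=A main=A topic=K]
After op 7 (commit): HEAD=topic@F [exp=A main=A topic=F]
After op 8 (checkout): HEAD=exp@A [exp=A main=A topic=F]
commit A: parents=[]
commit D: parents=['A']
commit F: parents=['K']
commit K: parents=['D', 'A']

Answer: A D K F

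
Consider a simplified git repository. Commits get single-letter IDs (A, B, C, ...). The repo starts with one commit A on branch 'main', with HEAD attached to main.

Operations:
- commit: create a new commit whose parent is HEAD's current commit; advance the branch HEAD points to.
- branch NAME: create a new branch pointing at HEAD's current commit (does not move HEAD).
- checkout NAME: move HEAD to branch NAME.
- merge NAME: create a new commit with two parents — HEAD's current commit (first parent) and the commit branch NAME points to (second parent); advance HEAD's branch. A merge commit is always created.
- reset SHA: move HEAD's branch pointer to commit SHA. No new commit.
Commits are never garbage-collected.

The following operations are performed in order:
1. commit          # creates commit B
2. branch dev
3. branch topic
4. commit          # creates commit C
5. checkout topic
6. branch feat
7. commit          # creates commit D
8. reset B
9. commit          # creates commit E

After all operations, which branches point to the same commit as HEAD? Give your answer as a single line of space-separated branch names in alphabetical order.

After op 1 (commit): HEAD=main@B [main=B]
After op 2 (branch): HEAD=main@B [dev=B main=B]
After op 3 (branch): HEAD=main@B [dev=B main=B topic=B]
After op 4 (commit): HEAD=main@C [dev=B main=C topic=B]
After op 5 (checkout): HEAD=topic@B [dev=B main=C topic=B]
After op 6 (branch): HEAD=topic@B [dev=B feat=B main=C topic=B]
After op 7 (commit): HEAD=topic@D [dev=B feat=B main=C topic=D]
After op 8 (reset): HEAD=topic@B [dev=B feat=B main=C topic=B]
After op 9 (commit): HEAD=topic@E [dev=B feat=B main=C topic=E]

Answer: topic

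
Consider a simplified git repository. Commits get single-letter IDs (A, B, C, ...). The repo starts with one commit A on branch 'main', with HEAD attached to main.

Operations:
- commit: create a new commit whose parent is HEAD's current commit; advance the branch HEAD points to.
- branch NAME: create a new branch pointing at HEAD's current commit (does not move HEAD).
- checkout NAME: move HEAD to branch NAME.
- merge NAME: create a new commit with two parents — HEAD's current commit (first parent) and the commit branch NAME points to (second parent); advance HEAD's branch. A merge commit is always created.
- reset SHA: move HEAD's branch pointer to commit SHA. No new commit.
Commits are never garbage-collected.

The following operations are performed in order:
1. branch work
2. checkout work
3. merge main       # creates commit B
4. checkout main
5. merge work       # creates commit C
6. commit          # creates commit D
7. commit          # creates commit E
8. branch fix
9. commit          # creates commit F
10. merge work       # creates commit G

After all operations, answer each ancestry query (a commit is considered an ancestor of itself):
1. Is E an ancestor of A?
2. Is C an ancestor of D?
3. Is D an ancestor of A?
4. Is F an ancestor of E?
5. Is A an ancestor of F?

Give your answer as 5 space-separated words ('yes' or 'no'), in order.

After op 1 (branch): HEAD=main@A [main=A work=A]
After op 2 (checkout): HEAD=work@A [main=A work=A]
After op 3 (merge): HEAD=work@B [main=A work=B]
After op 4 (checkout): HEAD=main@A [main=A work=B]
After op 5 (merge): HEAD=main@C [main=C work=B]
After op 6 (commit): HEAD=main@D [main=D work=B]
After op 7 (commit): HEAD=main@E [main=E work=B]
After op 8 (branch): HEAD=main@E [fix=E main=E work=B]
After op 9 (commit): HEAD=main@F [fix=E main=F work=B]
After op 10 (merge): HEAD=main@G [fix=E main=G work=B]
ancestors(A) = {A}; E in? no
ancestors(D) = {A,B,C,D}; C in? yes
ancestors(A) = {A}; D in? no
ancestors(E) = {A,B,C,D,E}; F in? no
ancestors(F) = {A,B,C,D,E,F}; A in? yes

Answer: no yes no no yes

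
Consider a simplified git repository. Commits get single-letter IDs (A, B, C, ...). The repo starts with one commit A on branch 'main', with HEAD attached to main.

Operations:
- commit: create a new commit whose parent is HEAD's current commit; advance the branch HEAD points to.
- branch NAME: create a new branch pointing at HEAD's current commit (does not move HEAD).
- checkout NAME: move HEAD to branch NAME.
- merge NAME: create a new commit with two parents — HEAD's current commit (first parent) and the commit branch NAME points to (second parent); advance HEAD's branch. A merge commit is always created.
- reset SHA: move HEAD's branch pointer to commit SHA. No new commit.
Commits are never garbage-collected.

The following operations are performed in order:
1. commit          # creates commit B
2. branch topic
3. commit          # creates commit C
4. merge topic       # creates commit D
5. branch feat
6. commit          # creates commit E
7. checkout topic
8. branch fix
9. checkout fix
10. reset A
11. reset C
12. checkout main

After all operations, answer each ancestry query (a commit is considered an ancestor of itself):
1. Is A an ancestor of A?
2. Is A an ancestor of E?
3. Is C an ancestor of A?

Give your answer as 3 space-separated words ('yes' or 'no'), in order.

After op 1 (commit): HEAD=main@B [main=B]
After op 2 (branch): HEAD=main@B [main=B topic=B]
After op 3 (commit): HEAD=main@C [main=C topic=B]
After op 4 (merge): HEAD=main@D [main=D topic=B]
After op 5 (branch): HEAD=main@D [feat=D main=D topic=B]
After op 6 (commit): HEAD=main@E [feat=D main=E topic=B]
After op 7 (checkout): HEAD=topic@B [feat=D main=E topic=B]
After op 8 (branch): HEAD=topic@B [feat=D fix=B main=E topic=B]
After op 9 (checkout): HEAD=fix@B [feat=D fix=B main=E topic=B]
After op 10 (reset): HEAD=fix@A [feat=D fix=A main=E topic=B]
After op 11 (reset): HEAD=fix@C [feat=D fix=C main=E topic=B]
After op 12 (checkout): HEAD=main@E [feat=D fix=C main=E topic=B]
ancestors(A) = {A}; A in? yes
ancestors(E) = {A,B,C,D,E}; A in? yes
ancestors(A) = {A}; C in? no

Answer: yes yes no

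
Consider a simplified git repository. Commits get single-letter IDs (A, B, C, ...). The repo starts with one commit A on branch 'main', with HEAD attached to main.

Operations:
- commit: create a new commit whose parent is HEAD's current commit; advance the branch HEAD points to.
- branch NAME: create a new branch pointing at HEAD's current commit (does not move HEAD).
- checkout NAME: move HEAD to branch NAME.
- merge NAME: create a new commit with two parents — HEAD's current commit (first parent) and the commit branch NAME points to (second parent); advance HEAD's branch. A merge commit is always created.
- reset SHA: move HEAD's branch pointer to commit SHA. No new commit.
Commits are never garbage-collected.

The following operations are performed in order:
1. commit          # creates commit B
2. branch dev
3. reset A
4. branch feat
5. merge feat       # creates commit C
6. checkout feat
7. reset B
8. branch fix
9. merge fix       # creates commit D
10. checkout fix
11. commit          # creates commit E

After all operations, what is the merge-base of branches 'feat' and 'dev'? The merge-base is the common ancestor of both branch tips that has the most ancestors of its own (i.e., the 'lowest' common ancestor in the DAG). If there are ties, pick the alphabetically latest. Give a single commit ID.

After op 1 (commit): HEAD=main@B [main=B]
After op 2 (branch): HEAD=main@B [dev=B main=B]
After op 3 (reset): HEAD=main@A [dev=B main=A]
After op 4 (branch): HEAD=main@A [dev=B feat=A main=A]
After op 5 (merge): HEAD=main@C [dev=B feat=A main=C]
After op 6 (checkout): HEAD=feat@A [dev=B feat=A main=C]
After op 7 (reset): HEAD=feat@B [dev=B feat=B main=C]
After op 8 (branch): HEAD=feat@B [dev=B feat=B fix=B main=C]
After op 9 (merge): HEAD=feat@D [dev=B feat=D fix=B main=C]
After op 10 (checkout): HEAD=fix@B [dev=B feat=D fix=B main=C]
After op 11 (commit): HEAD=fix@E [dev=B feat=D fix=E main=C]
ancestors(feat=D): ['A', 'B', 'D']
ancestors(dev=B): ['A', 'B']
common: ['A', 'B']

Answer: B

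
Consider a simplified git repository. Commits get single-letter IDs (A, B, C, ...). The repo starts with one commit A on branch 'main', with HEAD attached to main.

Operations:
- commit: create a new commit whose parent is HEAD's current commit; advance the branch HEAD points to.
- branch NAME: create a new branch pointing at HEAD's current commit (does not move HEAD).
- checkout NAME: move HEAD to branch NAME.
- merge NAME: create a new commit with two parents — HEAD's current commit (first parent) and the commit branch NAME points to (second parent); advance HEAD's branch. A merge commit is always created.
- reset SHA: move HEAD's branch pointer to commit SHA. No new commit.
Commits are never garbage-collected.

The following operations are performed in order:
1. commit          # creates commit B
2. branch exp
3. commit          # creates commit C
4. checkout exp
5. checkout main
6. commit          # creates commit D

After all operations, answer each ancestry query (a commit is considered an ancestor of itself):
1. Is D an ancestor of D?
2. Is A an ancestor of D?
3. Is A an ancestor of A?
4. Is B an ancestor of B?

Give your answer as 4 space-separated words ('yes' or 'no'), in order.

After op 1 (commit): HEAD=main@B [main=B]
After op 2 (branch): HEAD=main@B [exp=B main=B]
After op 3 (commit): HEAD=main@C [exp=B main=C]
After op 4 (checkout): HEAD=exp@B [exp=B main=C]
After op 5 (checkout): HEAD=main@C [exp=B main=C]
After op 6 (commit): HEAD=main@D [exp=B main=D]
ancestors(D) = {A,B,C,D}; D in? yes
ancestors(D) = {A,B,C,D}; A in? yes
ancestors(A) = {A}; A in? yes
ancestors(B) = {A,B}; B in? yes

Answer: yes yes yes yes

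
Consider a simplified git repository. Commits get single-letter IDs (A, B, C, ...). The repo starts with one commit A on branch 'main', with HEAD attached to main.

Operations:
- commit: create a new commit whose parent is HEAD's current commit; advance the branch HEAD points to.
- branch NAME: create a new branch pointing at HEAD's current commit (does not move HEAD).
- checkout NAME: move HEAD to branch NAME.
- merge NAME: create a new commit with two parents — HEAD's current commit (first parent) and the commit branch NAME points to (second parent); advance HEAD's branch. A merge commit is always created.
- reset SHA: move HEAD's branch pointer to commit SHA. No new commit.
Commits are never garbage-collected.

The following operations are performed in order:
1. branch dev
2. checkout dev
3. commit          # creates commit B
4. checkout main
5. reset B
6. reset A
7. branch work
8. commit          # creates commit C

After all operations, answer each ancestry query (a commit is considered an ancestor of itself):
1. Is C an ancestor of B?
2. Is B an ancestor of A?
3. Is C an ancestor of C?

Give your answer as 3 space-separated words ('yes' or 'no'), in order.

After op 1 (branch): HEAD=main@A [dev=A main=A]
After op 2 (checkout): HEAD=dev@A [dev=A main=A]
After op 3 (commit): HEAD=dev@B [dev=B main=A]
After op 4 (checkout): HEAD=main@A [dev=B main=A]
After op 5 (reset): HEAD=main@B [dev=B main=B]
After op 6 (reset): HEAD=main@A [dev=B main=A]
After op 7 (branch): HEAD=main@A [dev=B main=A work=A]
After op 8 (commit): HEAD=main@C [dev=B main=C work=A]
ancestors(B) = {A,B}; C in? no
ancestors(A) = {A}; B in? no
ancestors(C) = {A,C}; C in? yes

Answer: no no yes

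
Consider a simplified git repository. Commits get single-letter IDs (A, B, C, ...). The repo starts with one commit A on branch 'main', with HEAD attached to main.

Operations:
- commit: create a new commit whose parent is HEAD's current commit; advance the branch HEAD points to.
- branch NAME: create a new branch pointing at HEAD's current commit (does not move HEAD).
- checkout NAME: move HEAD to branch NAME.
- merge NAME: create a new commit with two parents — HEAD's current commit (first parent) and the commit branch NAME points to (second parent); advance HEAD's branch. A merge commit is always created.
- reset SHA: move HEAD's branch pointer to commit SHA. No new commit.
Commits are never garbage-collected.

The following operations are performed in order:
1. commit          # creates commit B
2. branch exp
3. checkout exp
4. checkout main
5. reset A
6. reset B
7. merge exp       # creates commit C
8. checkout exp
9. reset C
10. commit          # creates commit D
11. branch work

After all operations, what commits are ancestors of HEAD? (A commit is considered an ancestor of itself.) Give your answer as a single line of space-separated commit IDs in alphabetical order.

After op 1 (commit): HEAD=main@B [main=B]
After op 2 (branch): HEAD=main@B [exp=B main=B]
After op 3 (checkout): HEAD=exp@B [exp=B main=B]
After op 4 (checkout): HEAD=main@B [exp=B main=B]
After op 5 (reset): HEAD=main@A [exp=B main=A]
After op 6 (reset): HEAD=main@B [exp=B main=B]
After op 7 (merge): HEAD=main@C [exp=B main=C]
After op 8 (checkout): HEAD=exp@B [exp=B main=C]
After op 9 (reset): HEAD=exp@C [exp=C main=C]
After op 10 (commit): HEAD=exp@D [exp=D main=C]
After op 11 (branch): HEAD=exp@D [exp=D main=C work=D]

Answer: A B C D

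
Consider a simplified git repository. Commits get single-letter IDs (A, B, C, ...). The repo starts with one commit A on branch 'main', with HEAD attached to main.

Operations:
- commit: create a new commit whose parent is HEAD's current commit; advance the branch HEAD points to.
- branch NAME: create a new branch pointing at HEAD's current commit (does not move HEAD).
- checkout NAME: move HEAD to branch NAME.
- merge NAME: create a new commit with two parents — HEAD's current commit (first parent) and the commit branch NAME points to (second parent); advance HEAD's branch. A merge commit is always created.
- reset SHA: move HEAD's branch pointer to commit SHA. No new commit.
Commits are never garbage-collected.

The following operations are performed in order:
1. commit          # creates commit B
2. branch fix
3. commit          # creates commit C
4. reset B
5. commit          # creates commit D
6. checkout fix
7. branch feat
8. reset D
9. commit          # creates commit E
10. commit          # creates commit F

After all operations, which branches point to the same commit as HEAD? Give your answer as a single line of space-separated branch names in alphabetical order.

Answer: fix

Derivation:
After op 1 (commit): HEAD=main@B [main=B]
After op 2 (branch): HEAD=main@B [fix=B main=B]
After op 3 (commit): HEAD=main@C [fix=B main=C]
After op 4 (reset): HEAD=main@B [fix=B main=B]
After op 5 (commit): HEAD=main@D [fix=B main=D]
After op 6 (checkout): HEAD=fix@B [fix=B main=D]
After op 7 (branch): HEAD=fix@B [feat=B fix=B main=D]
After op 8 (reset): HEAD=fix@D [feat=B fix=D main=D]
After op 9 (commit): HEAD=fix@E [feat=B fix=E main=D]
After op 10 (commit): HEAD=fix@F [feat=B fix=F main=D]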